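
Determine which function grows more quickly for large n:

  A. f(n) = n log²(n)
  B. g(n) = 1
A

f(n) = n log²(n) is O(n log² n), while g(n) = 1 is O(1).
Since O(n log² n) grows faster than O(1), f(n) dominates.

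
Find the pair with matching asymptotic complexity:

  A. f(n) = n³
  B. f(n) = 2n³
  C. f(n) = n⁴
A and B

Examining each function:
  A. n³ is O(n³)
  B. 2n³ is O(n³)
  C. n⁴ is O(n⁴)

Functions A and B both have the same complexity class.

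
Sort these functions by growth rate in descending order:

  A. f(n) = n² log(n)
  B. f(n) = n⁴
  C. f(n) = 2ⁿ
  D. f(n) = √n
C > B > A > D

Comparing growth rates:
C = 2ⁿ is O(2ⁿ)
B = n⁴ is O(n⁴)
A = n² log(n) is O(n² log n)
D = √n is O(√n)

Therefore, the order from fastest to slowest is: C > B > A > D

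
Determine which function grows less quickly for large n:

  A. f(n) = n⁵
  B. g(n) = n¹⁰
A

f(n) = n⁵ is O(n⁵), while g(n) = n¹⁰ is O(n¹⁰).
Since O(n⁵) grows slower than O(n¹⁰), f(n) is dominated.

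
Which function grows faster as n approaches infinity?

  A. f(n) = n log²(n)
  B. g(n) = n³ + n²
B

f(n) = n log²(n) is O(n log² n), while g(n) = n³ + n² is O(n³).
Since O(n³) grows faster than O(n log² n), g(n) dominates.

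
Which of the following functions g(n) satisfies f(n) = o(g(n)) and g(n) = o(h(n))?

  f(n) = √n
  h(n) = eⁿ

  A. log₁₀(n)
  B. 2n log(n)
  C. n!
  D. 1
B

We need g(n) with √n = o(g(n)) and g(n) = o(eⁿ), i.e. O(√n) ≺ g ≺ O(eⁿ).
Check each option:
  A. log₁₀(n) — O(log n) does not grow strictly faster than f(n)
  B. 2n log(n) — O(n log n) is strictly between O(√n) and O(eⁿ) ✓
  C. n! — O(n!) does not grow strictly slower than h(n)
  D. 1 — O(1) does not grow strictly faster than f(n)

Only option B (2n log(n)) lies strictly between.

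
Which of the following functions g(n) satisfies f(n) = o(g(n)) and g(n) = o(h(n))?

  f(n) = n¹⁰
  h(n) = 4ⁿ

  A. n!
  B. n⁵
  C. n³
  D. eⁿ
D

We need g(n) with n¹⁰ = o(g(n)) and g(n) = o(4ⁿ), i.e. O(n¹⁰) ≺ g ≺ O(4ⁿ).
Check each option:
  A. n! — O(n!) does not grow strictly slower than h(n)
  B. n⁵ — O(n⁵) does not grow strictly faster than f(n)
  C. n³ — O(n³) does not grow strictly faster than f(n)
  D. eⁿ — O(eⁿ) is strictly between O(n¹⁰) and O(4ⁿ) ✓

Only option D (eⁿ) lies strictly between.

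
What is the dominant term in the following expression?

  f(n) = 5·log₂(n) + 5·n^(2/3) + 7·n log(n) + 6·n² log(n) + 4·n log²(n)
6·n² log(n)

Looking at each term:
  - 5·log₂(n) is O(log n)
  - 5·n^(2/3) is O(n^(2/3))
  - 7·n log(n) is O(n log n)
  - 6·n² log(n) is O(n² log n)
  - 4·n log²(n) is O(n log² n)

The term 6·n² log(n) (O(n² log n)) grows fastest and dominates all others.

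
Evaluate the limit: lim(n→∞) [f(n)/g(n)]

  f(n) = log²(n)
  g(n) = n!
0

Since log²(n) (O(log² n)) grows slower than n! (O(n!)),
the ratio f(n)/g(n) → 0 as n → ∞.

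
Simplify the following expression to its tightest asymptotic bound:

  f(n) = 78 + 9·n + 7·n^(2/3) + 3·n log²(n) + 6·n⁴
Θ(n⁴)

Order the terms by growth rate: 78 ≺ 7·n^(2/3) ≺ 9·n ≺ 3·n log²(n) ≺ 6·n⁴.
The fastest-growing term 6·n⁴ dominates as n → ∞; dropping its constant factor gives Θ(n⁴).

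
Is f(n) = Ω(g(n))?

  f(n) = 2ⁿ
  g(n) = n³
True

f(n) = 2ⁿ is O(2ⁿ), and g(n) = n³ is O(n³).
Since O(2ⁿ) grows at least as fast as O(n³), f(n) = Ω(g(n)) is true.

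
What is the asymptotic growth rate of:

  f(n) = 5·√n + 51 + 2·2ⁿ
Θ(2ⁿ)

Order the terms by growth rate: 51 ≺ 5·√n ≺ 2·2ⁿ.
The fastest-growing term 2·2ⁿ dominates as n → ∞; dropping its constant factor gives Θ(2ⁿ).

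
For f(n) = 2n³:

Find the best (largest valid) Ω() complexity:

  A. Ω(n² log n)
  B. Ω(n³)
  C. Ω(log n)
B

f(n) = 2n³ is Ω(n³).
All listed options are valid Big-Ω bounds (lower bounds),
but Ω(n³) is the tightest (largest valid bound).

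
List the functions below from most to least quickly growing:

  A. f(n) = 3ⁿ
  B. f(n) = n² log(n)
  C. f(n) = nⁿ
C > A > B

Comparing growth rates:
C = nⁿ is O(nⁿ)
A = 3ⁿ is O(3ⁿ)
B = n² log(n) is O(n² log n)

Therefore, the order from fastest to slowest is: C > A > B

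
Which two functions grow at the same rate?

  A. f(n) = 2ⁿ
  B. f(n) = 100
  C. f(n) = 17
B and C

Examining each function:
  A. 2ⁿ is O(2ⁿ)
  B. 100 is O(1)
  C. 17 is O(1)

Functions B and C both have the same complexity class.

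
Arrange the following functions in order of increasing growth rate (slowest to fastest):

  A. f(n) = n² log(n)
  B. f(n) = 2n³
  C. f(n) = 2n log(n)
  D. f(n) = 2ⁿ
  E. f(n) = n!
C < A < B < D < E

Comparing growth rates:
C = 2n log(n) is O(n log n)
A = n² log(n) is O(n² log n)
B = 2n³ is O(n³)
D = 2ⁿ is O(2ⁿ)
E = n! is O(n!)

Therefore, the order from slowest to fastest is: C < A < B < D < E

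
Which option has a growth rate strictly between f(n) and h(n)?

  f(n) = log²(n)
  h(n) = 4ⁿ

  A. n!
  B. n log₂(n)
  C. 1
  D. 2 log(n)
B

We need g(n) with log²(n) = o(g(n)) and g(n) = o(4ⁿ), i.e. O(log² n) ≺ g ≺ O(4ⁿ).
Check each option:
  A. n! — O(n!) does not grow strictly slower than h(n)
  B. n log₂(n) — O(n log n) is strictly between O(log² n) and O(4ⁿ) ✓
  C. 1 — O(1) does not grow strictly faster than f(n)
  D. 2 log(n) — O(log n) does not grow strictly faster than f(n)

Only option B (n log₂(n)) lies strictly between.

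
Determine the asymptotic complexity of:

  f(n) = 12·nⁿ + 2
O(nⁿ)

The dominant term in 12·nⁿ + 2 is 12·nⁿ, which is Θ(nⁿ).
Lower-order terms (2) are asymptotically negligible.
Constants are absorbed, so the tightest bound is O(nⁿ).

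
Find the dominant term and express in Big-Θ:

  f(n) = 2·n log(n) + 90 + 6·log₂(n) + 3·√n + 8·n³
Θ(n³)

Order the terms by growth rate: 90 ≺ 6·log₂(n) ≺ 3·√n ≺ 2·n log(n) ≺ 8·n³.
The fastest-growing term 8·n³ dominates as n → ∞; dropping its constant factor gives Θ(n³).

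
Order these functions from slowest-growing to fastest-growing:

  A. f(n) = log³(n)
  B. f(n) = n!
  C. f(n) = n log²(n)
A < C < B

Comparing growth rates:
A = log³(n) is O(log³ n)
C = n log²(n) is O(n log² n)
B = n! is O(n!)

Therefore, the order from slowest to fastest is: A < C < B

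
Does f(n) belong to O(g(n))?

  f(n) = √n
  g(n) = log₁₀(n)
False

f(n) = √n is O(√n), and g(n) = log₁₀(n) is O(log n).
Since O(√n) grows faster than O(log n), f(n) = O(g(n)) is false.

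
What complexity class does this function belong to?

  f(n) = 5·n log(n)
O(n log n)

The dominant term in 5·n log(n) is 5·n log(n), which is Θ(n log n).
Constants are absorbed, so the tightest bound is O(n log n).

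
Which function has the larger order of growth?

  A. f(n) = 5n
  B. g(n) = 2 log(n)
A

f(n) = 5n is O(n), while g(n) = 2 log(n) is O(log n).
Since O(n) grows faster than O(log n), f(n) dominates.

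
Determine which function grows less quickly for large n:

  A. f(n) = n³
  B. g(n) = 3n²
B

f(n) = n³ is O(n³), while g(n) = 3n² is O(n²).
Since O(n²) grows slower than O(n³), g(n) is dominated.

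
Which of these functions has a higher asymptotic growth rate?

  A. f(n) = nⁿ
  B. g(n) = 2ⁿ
A

f(n) = nⁿ is O(nⁿ), while g(n) = 2ⁿ is O(2ⁿ).
Since O(nⁿ) grows faster than O(2ⁿ), f(n) dominates.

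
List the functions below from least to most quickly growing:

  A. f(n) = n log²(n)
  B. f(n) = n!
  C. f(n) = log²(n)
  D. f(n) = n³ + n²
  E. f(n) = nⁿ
C < A < D < B < E

Comparing growth rates:
C = log²(n) is O(log² n)
A = n log²(n) is O(n log² n)
D = n³ + n² is O(n³)
B = n! is O(n!)
E = nⁿ is O(nⁿ)

Therefore, the order from slowest to fastest is: C < A < D < B < E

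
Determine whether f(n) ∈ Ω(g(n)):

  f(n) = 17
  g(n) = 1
True

f(n) = 17 and g(n) = 1 are both O(1).
Big-Ω permits equal growth rates (f ≥ c·g for some c > 0), so f(n) = Ω(g(n)) is true.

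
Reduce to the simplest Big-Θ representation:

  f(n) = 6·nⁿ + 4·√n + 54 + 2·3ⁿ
Θ(nⁿ)

Order the terms by growth rate: 54 ≺ 4·√n ≺ 2·3ⁿ ≺ 6·nⁿ.
The fastest-growing term 6·nⁿ dominates as n → ∞; dropping its constant factor gives Θ(nⁿ).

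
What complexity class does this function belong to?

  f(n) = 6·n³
O(n³)

The dominant term in 6·n³ is 6·n³, which is Θ(n³).
Constants are absorbed, so the tightest bound is O(n³).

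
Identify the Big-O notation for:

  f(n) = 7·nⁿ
O(nⁿ)

The dominant term in 7·nⁿ is 7·nⁿ, which is Θ(nⁿ).
Constants are absorbed, so the tightest bound is O(nⁿ).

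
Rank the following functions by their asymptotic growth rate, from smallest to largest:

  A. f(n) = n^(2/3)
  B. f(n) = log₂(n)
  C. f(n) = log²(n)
B < C < A

Comparing growth rates:
B = log₂(n) is O(log n)
C = log²(n) is O(log² n)
A = n^(2/3) is O(n^(2/3))

Therefore, the order from slowest to fastest is: B < C < A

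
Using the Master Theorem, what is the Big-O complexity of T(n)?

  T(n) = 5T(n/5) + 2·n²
Θ(n²)

Master Theorem: a = 5, b = 5, f(n) = 2·n².
Compute the critical exponent d = log₅(5) = 1.
Compare f(n) = Θ(n²) against n^d:
  k = 2 > d = 1, so f(n) = Ω(n^(d+ε)) — Case 3.
  Regularity: a·(n/b)^2/n^2 = a/b^2 = 5/25 < 1 ✓.
  The top-level work dominates: T(n) = Θ(f(n)) = Θ(n²).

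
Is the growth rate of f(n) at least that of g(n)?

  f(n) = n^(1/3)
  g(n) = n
False

f(n) = n^(1/3) is O(n^(1/3)), and g(n) = n is O(n).
Since O(n^(1/3)) grows slower than O(n), f(n) = Ω(g(n)) is false.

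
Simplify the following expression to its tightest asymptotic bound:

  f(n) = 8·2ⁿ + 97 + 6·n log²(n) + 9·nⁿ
Θ(nⁿ)

Order the terms by growth rate: 97 ≺ 6·n log²(n) ≺ 8·2ⁿ ≺ 9·nⁿ.
The fastest-growing term 9·nⁿ dominates as n → ∞; dropping its constant factor gives Θ(nⁿ).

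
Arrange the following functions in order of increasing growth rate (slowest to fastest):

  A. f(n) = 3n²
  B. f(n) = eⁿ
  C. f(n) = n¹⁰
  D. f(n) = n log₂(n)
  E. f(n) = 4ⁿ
D < A < C < B < E

Comparing growth rates:
D = n log₂(n) is O(n log n)
A = 3n² is O(n²)
C = n¹⁰ is O(n¹⁰)
B = eⁿ is O(eⁿ)
E = 4ⁿ is O(4ⁿ)

Therefore, the order from slowest to fastest is: D < A < C < B < E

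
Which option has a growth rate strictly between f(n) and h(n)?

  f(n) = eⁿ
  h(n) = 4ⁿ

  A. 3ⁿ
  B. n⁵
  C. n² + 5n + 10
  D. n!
A

We need g(n) with eⁿ = o(g(n)) and g(n) = o(4ⁿ), i.e. O(eⁿ) ≺ g ≺ O(4ⁿ).
Check each option:
  A. 3ⁿ — O(3ⁿ) is strictly between O(eⁿ) and O(4ⁿ) ✓
  B. n⁵ — O(n⁵) does not grow strictly faster than f(n)
  C. n² + 5n + 10 — O(n²) does not grow strictly faster than f(n)
  D. n! — O(n!) does not grow strictly slower than h(n)

Only option A (3ⁿ) lies strictly between.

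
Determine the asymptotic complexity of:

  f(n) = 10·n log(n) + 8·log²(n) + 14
O(n log n)

The dominant term in 10·n log(n) + 8·log²(n) + 14 is 10·n log(n), which is Θ(n log n).
Lower-order terms (8·log²(n), 14) are asymptotically negligible.
Constants are absorbed, so the tightest bound is O(n log n).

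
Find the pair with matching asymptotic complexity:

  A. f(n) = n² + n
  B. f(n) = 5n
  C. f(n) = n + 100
B and C

Examining each function:
  A. n² + n is O(n²)
  B. 5n is O(n)
  C. n + 100 is O(n)

Functions B and C both have the same complexity class.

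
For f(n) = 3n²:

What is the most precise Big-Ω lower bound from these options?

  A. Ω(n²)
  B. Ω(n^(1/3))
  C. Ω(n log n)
A

f(n) = 3n² is Ω(n²).
All listed options are valid Big-Ω bounds (lower bounds),
but Ω(n²) is the tightest (largest valid bound).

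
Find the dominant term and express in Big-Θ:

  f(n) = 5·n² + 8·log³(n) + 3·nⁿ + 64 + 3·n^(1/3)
Θ(nⁿ)

Order the terms by growth rate: 64 ≺ 8·log³(n) ≺ 3·n^(1/3) ≺ 5·n² ≺ 3·nⁿ.
The fastest-growing term 3·nⁿ dominates as n → ∞; dropping its constant factor gives Θ(nⁿ).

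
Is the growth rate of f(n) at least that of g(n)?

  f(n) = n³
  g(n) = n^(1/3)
True

f(n) = n³ is O(n³), and g(n) = n^(1/3) is O(n^(1/3)).
Since O(n³) grows at least as fast as O(n^(1/3)), f(n) = Ω(g(n)) is true.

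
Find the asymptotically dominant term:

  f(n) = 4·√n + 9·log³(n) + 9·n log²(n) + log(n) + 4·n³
4·n³

Looking at each term:
  - 4·√n is O(√n)
  - 9·log³(n) is O(log³ n)
  - 9·n log²(n) is O(n log² n)
  - log(n) is O(log n)
  - 4·n³ is O(n³)

The term 4·n³ (O(n³)) grows fastest and dominates all others.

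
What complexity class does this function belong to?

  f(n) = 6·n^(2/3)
O(n^(2/3))

The dominant term in 6·n^(2/3) is 6·n^(2/3), which is Θ(n^(2/3)).
Constants are absorbed, so the tightest bound is O(n^(2/3)).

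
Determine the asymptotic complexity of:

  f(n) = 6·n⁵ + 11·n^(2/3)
O(n⁵)

The dominant term in 6·n⁵ + 11·n^(2/3) is 6·n⁵, which is Θ(n⁵).
Lower-order terms (11·n^(2/3)) are asymptotically negligible.
Constants are absorbed, so the tightest bound is O(n⁵).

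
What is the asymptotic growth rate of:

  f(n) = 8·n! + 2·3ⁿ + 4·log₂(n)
Θ(n!)

Order the terms by growth rate: 4·log₂(n) ≺ 2·3ⁿ ≺ 8·n!.
The fastest-growing term 8·n! dominates as n → ∞; dropping its constant factor gives Θ(n!).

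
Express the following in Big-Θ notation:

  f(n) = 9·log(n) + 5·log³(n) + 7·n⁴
Θ(n⁴)

Order the terms by growth rate: 9·log(n) ≺ 5·log³(n) ≺ 7·n⁴.
The fastest-growing term 7·n⁴ dominates as n → ∞; dropping its constant factor gives Θ(n⁴).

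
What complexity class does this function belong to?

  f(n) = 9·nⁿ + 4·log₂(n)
O(nⁿ)

The dominant term in 9·nⁿ + 4·log₂(n) is 9·nⁿ, which is Θ(nⁿ).
Lower-order terms (4·log₂(n)) are asymptotically negligible.
Constants are absorbed, so the tightest bound is O(nⁿ).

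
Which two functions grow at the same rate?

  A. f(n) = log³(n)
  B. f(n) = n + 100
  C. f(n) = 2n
B and C

Examining each function:
  A. log³(n) is O(log³ n)
  B. n + 100 is O(n)
  C. 2n is O(n)

Functions B and C both have the same complexity class.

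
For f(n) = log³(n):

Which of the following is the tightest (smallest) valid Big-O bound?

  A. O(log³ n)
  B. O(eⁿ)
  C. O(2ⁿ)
A

f(n) = log³(n) is O(log³ n).
All listed options are valid Big-O bounds (upper bounds),
but O(log³ n) is the tightest (smallest valid bound).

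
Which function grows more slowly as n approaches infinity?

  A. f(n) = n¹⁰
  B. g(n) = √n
B

f(n) = n¹⁰ is O(n¹⁰), while g(n) = √n is O(√n).
Since O(√n) grows slower than O(n¹⁰), g(n) is dominated.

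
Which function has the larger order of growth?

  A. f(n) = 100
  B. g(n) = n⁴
B

f(n) = 100 is O(1), while g(n) = n⁴ is O(n⁴).
Since O(n⁴) grows faster than O(1), g(n) dominates.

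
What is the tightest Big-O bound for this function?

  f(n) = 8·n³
O(n³)

The dominant term in 8·n³ is 8·n³, which is Θ(n³).
Constants are absorbed, so the tightest bound is O(n³).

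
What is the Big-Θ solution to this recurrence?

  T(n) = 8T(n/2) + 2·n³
Θ(n³ log n)

Master Theorem: a = 8, b = 2, f(n) = 2·n³.
Compute the critical exponent d = log₂(8) = 3.
Compare f(n) = Θ(n³) against n^d:
  k = 3 = d, so f(n) = Θ(n^d) — Case 2.
  Work is balanced across levels: T(n) = Θ(n^d log n) = Θ(n³ log n).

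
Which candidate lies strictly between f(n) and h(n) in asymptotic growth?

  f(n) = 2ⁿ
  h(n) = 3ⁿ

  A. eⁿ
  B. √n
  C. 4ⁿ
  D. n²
A

We need g(n) with 2ⁿ = o(g(n)) and g(n) = o(3ⁿ), i.e. O(2ⁿ) ≺ g ≺ O(3ⁿ).
Check each option:
  A. eⁿ — O(eⁿ) is strictly between O(2ⁿ) and O(3ⁿ) ✓
  B. √n — O(√n) does not grow strictly faster than f(n)
  C. 4ⁿ — O(4ⁿ) does not grow strictly slower than h(n)
  D. n² — O(n²) does not grow strictly faster than f(n)

Only option A (eⁿ) lies strictly between.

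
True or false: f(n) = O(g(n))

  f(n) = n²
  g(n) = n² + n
True

f(n) = n² and g(n) = n² + n are both O(n²).
Big-O permits equal growth rates (f ≤ c·g for some c), so f(n) = O(g(n)) is true.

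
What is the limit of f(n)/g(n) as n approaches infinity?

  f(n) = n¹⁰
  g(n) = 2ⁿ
0

Since n¹⁰ (O(n¹⁰)) grows slower than 2ⁿ (O(2ⁿ)),
the ratio f(n)/g(n) → 0 as n → ∞.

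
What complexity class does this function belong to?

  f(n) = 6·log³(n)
O(log³ n)

The dominant term in 6·log³(n) is 6·log³(n), which is Θ(log³ n).
Constants are absorbed, so the tightest bound is O(log³ n).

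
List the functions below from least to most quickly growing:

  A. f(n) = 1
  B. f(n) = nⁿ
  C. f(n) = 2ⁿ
A < C < B

Comparing growth rates:
A = 1 is O(1)
C = 2ⁿ is O(2ⁿ)
B = nⁿ is O(nⁿ)

Therefore, the order from slowest to fastest is: A < C < B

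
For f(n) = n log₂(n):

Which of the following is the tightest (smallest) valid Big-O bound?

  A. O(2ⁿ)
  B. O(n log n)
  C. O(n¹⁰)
B

f(n) = n log₂(n) is O(n log n).
All listed options are valid Big-O bounds (upper bounds),
but O(n log n) is the tightest (smallest valid bound).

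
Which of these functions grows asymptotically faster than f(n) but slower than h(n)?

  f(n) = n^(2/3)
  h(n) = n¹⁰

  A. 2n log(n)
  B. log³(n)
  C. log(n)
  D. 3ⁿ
A

We need g(n) with n^(2/3) = o(g(n)) and g(n) = o(n¹⁰), i.e. O(n^(2/3)) ≺ g ≺ O(n¹⁰).
Check each option:
  A. 2n log(n) — O(n log n) is strictly between O(n^(2/3)) and O(n¹⁰) ✓
  B. log³(n) — O(log³ n) does not grow strictly faster than f(n)
  C. log(n) — O(log n) does not grow strictly faster than f(n)
  D. 3ⁿ — O(3ⁿ) does not grow strictly slower than h(n)

Only option A (2n log(n)) lies strictly between.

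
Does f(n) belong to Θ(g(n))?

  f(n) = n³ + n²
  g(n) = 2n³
True

f(n) = n³ + n² and g(n) = 2n³ are both O(n³).
Since they have the same asymptotic growth rate, f(n) = Θ(g(n)) is true.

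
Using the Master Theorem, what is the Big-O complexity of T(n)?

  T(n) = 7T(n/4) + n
Θ(n^log₄(7))

Master Theorem: a = 7, b = 4, f(n) = n.
Compute the critical exponent d = log₄(7) = 1.404.
Compare f(n) = Θ(n) against n^d:
  k = 1 < d = 1.404, so f(n) = O(n^(d-ε)) — Case 1.
  The recursion cost dominates: T(n) = Θ(n^d) = Θ(n^log₄(7)).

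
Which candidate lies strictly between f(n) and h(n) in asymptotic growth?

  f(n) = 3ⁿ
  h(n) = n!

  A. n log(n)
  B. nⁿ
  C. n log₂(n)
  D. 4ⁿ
D

We need g(n) with 3ⁿ = o(g(n)) and g(n) = o(n!), i.e. O(3ⁿ) ≺ g ≺ O(n!).
Check each option:
  A. n log(n) — O(n log n) does not grow strictly faster than f(n)
  B. nⁿ — O(nⁿ) does not grow strictly slower than h(n)
  C. n log₂(n) — O(n log n) does not grow strictly faster than f(n)
  D. 4ⁿ — O(4ⁿ) is strictly between O(3ⁿ) and O(n!) ✓

Only option D (4ⁿ) lies strictly between.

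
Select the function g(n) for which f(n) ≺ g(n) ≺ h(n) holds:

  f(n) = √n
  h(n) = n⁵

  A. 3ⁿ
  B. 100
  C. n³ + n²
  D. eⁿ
C

We need g(n) with √n = o(g(n)) and g(n) = o(n⁵), i.e. O(√n) ≺ g ≺ O(n⁵).
Check each option:
  A. 3ⁿ — O(3ⁿ) does not grow strictly slower than h(n)
  B. 100 — O(1) does not grow strictly faster than f(n)
  C. n³ + n² — O(n³) is strictly between O(√n) and O(n⁵) ✓
  D. eⁿ — O(eⁿ) does not grow strictly slower than h(n)

Only option C (n³ + n²) lies strictly between.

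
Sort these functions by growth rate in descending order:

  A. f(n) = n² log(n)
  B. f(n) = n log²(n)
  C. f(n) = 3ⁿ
C > A > B

Comparing growth rates:
C = 3ⁿ is O(3ⁿ)
A = n² log(n) is O(n² log n)
B = n log²(n) is O(n log² n)

Therefore, the order from fastest to slowest is: C > A > B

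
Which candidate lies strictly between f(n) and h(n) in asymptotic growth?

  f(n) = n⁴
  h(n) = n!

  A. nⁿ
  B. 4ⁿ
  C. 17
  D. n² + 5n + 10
B

We need g(n) with n⁴ = o(g(n)) and g(n) = o(n!), i.e. O(n⁴) ≺ g ≺ O(n!).
Check each option:
  A. nⁿ — O(nⁿ) does not grow strictly slower than h(n)
  B. 4ⁿ — O(4ⁿ) is strictly between O(n⁴) and O(n!) ✓
  C. 17 — O(1) does not grow strictly faster than f(n)
  D. n² + 5n + 10 — O(n²) does not grow strictly faster than f(n)

Only option B (4ⁿ) lies strictly between.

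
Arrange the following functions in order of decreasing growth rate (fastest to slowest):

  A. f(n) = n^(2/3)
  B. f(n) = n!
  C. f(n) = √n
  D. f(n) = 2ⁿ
B > D > A > C

Comparing growth rates:
B = n! is O(n!)
D = 2ⁿ is O(2ⁿ)
A = n^(2/3) is O(n^(2/3))
C = √n is O(√n)

Therefore, the order from fastest to slowest is: B > D > A > C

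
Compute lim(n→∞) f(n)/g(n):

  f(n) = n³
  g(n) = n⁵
0

Since n³ (O(n³)) grows slower than n⁵ (O(n⁵)),
the ratio f(n)/g(n) → 0 as n → ∞.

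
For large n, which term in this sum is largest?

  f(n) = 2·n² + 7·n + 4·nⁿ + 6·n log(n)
4·nⁿ

Looking at each term:
  - 2·n² is O(n²)
  - 7·n is O(n)
  - 4·nⁿ is O(nⁿ)
  - 6·n log(n) is O(n log n)

The term 4·nⁿ (O(nⁿ)) grows fastest and dominates all others.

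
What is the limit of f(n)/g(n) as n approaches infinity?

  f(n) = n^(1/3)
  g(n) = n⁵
0

Since n^(1/3) (O(n^(1/3))) grows slower than n⁵ (O(n⁵)),
the ratio f(n)/g(n) → 0 as n → ∞.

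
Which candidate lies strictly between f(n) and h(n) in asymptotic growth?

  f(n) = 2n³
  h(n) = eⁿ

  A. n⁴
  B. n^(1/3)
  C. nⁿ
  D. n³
A

We need g(n) with 2n³ = o(g(n)) and g(n) = o(eⁿ), i.e. O(n³) ≺ g ≺ O(eⁿ).
Check each option:
  A. n⁴ — O(n⁴) is strictly between O(n³) and O(eⁿ) ✓
  B. n^(1/3) — O(n^(1/3)) does not grow strictly faster than f(n)
  C. nⁿ — O(nⁿ) does not grow strictly slower than h(n)
  D. n³ — O(n³) does not grow strictly faster than f(n)

Only option A (n⁴) lies strictly between.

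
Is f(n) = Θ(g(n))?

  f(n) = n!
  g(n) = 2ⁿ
False

f(n) = n! is O(n!), and g(n) = 2ⁿ is O(2ⁿ).
Since they have different growth rates, f(n) = Θ(g(n)) is false.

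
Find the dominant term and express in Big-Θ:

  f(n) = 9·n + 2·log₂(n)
Θ(n)

Order the terms by growth rate: 2·log₂(n) ≺ 9·n.
The fastest-growing term 9·n dominates as n → ∞; dropping its constant factor gives Θ(n).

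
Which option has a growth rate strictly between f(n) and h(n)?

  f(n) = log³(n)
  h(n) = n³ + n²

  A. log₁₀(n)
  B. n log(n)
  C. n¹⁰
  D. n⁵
B

We need g(n) with log³(n) = o(g(n)) and g(n) = o(n³ + n²), i.e. O(log³ n) ≺ g ≺ O(n³).
Check each option:
  A. log₁₀(n) — O(log n) does not grow strictly faster than f(n)
  B. n log(n) — O(n log n) is strictly between O(log³ n) and O(n³) ✓
  C. n¹⁰ — O(n¹⁰) does not grow strictly slower than h(n)
  D. n⁵ — O(n⁵) does not grow strictly slower than h(n)

Only option B (n log(n)) lies strictly between.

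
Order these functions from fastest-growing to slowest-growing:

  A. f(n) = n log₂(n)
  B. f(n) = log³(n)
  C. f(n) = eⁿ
C > A > B

Comparing growth rates:
C = eⁿ is O(eⁿ)
A = n log₂(n) is O(n log n)
B = log³(n) is O(log³ n)

Therefore, the order from fastest to slowest is: C > A > B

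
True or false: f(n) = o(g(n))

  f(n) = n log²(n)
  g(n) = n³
True

f(n) = n log²(n) is O(n log² n), and g(n) = n³ is O(n³).
Since O(n log² n) grows strictly slower than O(n³), f(n) = o(g(n)) is true.
This means lim(n→∞) f(n)/g(n) = 0.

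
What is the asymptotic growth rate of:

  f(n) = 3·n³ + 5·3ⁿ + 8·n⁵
Θ(3ⁿ)

Order the terms by growth rate: 3·n³ ≺ 8·n⁵ ≺ 5·3ⁿ.
The fastest-growing term 5·3ⁿ dominates as n → ∞; dropping its constant factor gives Θ(3ⁿ).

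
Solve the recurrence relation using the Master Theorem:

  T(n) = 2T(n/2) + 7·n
Θ(n log n)

Master Theorem: a = 2, b = 2, f(n) = 7·n.
Compute the critical exponent d = log₂(2) = 1.
Compare f(n) = Θ(n) against n^d:
  k = 1 = d, so f(n) = Θ(n^d) — Case 2.
  Work is balanced across levels: T(n) = Θ(n^d log n) = Θ(n log n).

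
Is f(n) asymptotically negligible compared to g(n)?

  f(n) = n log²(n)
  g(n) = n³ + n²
True

f(n) = n log²(n) is O(n log² n), and g(n) = n³ + n² is O(n³).
Since O(n log² n) grows strictly slower than O(n³), f(n) = o(g(n)) is true.
This means lim(n→∞) f(n)/g(n) = 0.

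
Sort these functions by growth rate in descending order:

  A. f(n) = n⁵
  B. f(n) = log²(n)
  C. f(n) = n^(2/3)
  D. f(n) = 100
A > C > B > D

Comparing growth rates:
A = n⁵ is O(n⁵)
C = n^(2/3) is O(n^(2/3))
B = log²(n) is O(log² n)
D = 100 is O(1)

Therefore, the order from fastest to slowest is: A > C > B > D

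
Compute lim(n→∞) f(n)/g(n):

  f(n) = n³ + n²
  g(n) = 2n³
1/2

Since n³ + n² and 2n³ have the same growth rate (O(n³)),
the ratio converges to a constant: 1/2.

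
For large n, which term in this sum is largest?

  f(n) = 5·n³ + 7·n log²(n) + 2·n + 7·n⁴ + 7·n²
7·n⁴

Looking at each term:
  - 5·n³ is O(n³)
  - 7·n log²(n) is O(n log² n)
  - 2·n is O(n)
  - 7·n⁴ is O(n⁴)
  - 7·n² is O(n²)

The term 7·n⁴ (O(n⁴)) grows fastest and dominates all others.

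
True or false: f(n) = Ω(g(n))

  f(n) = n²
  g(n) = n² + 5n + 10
True

f(n) = n² and g(n) = n² + 5n + 10 are both O(n²).
Big-Ω permits equal growth rates (f ≥ c·g for some c > 0), so f(n) = Ω(g(n)) is true.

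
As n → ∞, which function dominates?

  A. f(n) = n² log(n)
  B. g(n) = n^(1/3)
A

f(n) = n² log(n) is O(n² log n), while g(n) = n^(1/3) is O(n^(1/3)).
Since O(n² log n) grows faster than O(n^(1/3)), f(n) dominates.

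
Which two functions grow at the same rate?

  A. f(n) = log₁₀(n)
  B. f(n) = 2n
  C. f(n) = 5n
B and C

Examining each function:
  A. log₁₀(n) is O(log n)
  B. 2n is O(n)
  C. 5n is O(n)

Functions B and C both have the same complexity class.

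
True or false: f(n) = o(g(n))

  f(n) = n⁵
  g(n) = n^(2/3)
False

f(n) = n⁵ is O(n⁵), and g(n) = n^(2/3) is O(n^(2/3)).
Since O(n⁵) grows faster than or equal to O(n^(2/3)), f(n) = o(g(n)) is false.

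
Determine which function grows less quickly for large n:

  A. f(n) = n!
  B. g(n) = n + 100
B

f(n) = n! is O(n!), while g(n) = n + 100 is O(n).
Since O(n) grows slower than O(n!), g(n) is dominated.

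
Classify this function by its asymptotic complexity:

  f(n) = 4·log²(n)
O(log² n)

The dominant term in 4·log²(n) is 4·log²(n), which is Θ(log² n).
Constants are absorbed, so the tightest bound is O(log² n).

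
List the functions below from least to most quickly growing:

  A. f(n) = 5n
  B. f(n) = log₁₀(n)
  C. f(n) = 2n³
B < A < C

Comparing growth rates:
B = log₁₀(n) is O(log n)
A = 5n is O(n)
C = 2n³ is O(n³)

Therefore, the order from slowest to fastest is: B < A < C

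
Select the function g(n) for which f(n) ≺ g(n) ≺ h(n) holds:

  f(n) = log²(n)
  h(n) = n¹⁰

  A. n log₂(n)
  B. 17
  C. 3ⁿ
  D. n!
A

We need g(n) with log²(n) = o(g(n)) and g(n) = o(n¹⁰), i.e. O(log² n) ≺ g ≺ O(n¹⁰).
Check each option:
  A. n log₂(n) — O(n log n) is strictly between O(log² n) and O(n¹⁰) ✓
  B. 17 — O(1) does not grow strictly faster than f(n)
  C. 3ⁿ — O(3ⁿ) does not grow strictly slower than h(n)
  D. n! — O(n!) does not grow strictly slower than h(n)

Only option A (n log₂(n)) lies strictly between.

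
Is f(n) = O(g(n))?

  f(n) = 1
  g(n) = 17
True

f(n) = 1 and g(n) = 17 are both O(1).
Big-O permits equal growth rates (f ≤ c·g for some c), so f(n) = O(g(n)) is true.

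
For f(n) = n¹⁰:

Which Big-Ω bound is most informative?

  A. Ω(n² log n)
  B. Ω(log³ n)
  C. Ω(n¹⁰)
C

f(n) = n¹⁰ is Ω(n¹⁰).
All listed options are valid Big-Ω bounds (lower bounds),
but Ω(n¹⁰) is the tightest (largest valid bound).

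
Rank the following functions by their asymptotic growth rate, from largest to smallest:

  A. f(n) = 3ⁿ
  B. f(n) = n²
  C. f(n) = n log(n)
A > B > C

Comparing growth rates:
A = 3ⁿ is O(3ⁿ)
B = n² is O(n²)
C = n log(n) is O(n log n)

Therefore, the order from fastest to slowest is: A > B > C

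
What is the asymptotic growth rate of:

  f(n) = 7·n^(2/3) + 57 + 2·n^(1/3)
Θ(n^(2/3))

Order the terms by growth rate: 57 ≺ 2·n^(1/3) ≺ 7·n^(2/3).
The fastest-growing term 7·n^(2/3) dominates as n → ∞; dropping its constant factor gives Θ(n^(2/3)).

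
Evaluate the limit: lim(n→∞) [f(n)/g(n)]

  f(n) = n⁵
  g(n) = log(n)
∞

Since n⁵ (O(n⁵)) grows faster than log(n) (O(log n)),
the ratio f(n)/g(n) → ∞ as n → ∞.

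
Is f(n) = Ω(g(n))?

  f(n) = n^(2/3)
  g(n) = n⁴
False

f(n) = n^(2/3) is O(n^(2/3)), and g(n) = n⁴ is O(n⁴).
Since O(n^(2/3)) grows slower than O(n⁴), f(n) = Ω(g(n)) is false.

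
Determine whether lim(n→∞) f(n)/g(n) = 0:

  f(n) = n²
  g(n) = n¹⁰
True

f(n) = n² is O(n²), and g(n) = n¹⁰ is O(n¹⁰).
Since O(n²) grows strictly slower than O(n¹⁰), f(n) = o(g(n)) is true.
This means lim(n→∞) f(n)/g(n) = 0.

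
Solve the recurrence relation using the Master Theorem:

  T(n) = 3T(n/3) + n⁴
Θ(n⁴)

Master Theorem: a = 3, b = 3, f(n) = n⁴.
Compute the critical exponent d = log₃(3) = 1.
Compare f(n) = Θ(n⁴) against n^d:
  k = 4 > d = 1, so f(n) = Ω(n^(d+ε)) — Case 3.
  Regularity: a·(n/b)^4/n^4 = a/b^4 = 3/81 < 1 ✓.
  The top-level work dominates: T(n) = Θ(f(n)) = Θ(n⁴).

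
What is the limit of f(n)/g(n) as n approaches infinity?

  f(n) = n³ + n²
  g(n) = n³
1

Since n³ + n² and n³ have the same growth rate (O(n³)),
the ratio converges to a constant: 1.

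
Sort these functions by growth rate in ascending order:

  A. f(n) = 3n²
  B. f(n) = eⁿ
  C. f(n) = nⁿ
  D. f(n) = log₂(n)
D < A < B < C

Comparing growth rates:
D = log₂(n) is O(log n)
A = 3n² is O(n²)
B = eⁿ is O(eⁿ)
C = nⁿ is O(nⁿ)

Therefore, the order from slowest to fastest is: D < A < B < C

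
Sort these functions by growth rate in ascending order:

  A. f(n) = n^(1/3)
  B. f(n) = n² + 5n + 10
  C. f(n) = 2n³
A < B < C

Comparing growth rates:
A = n^(1/3) is O(n^(1/3))
B = n² + 5n + 10 is O(n²)
C = 2n³ is O(n³)

Therefore, the order from slowest to fastest is: A < B < C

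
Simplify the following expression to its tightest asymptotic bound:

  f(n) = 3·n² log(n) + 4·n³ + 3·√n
Θ(n³)

Order the terms by growth rate: 3·√n ≺ 3·n² log(n) ≺ 4·n³.
The fastest-growing term 4·n³ dominates as n → ∞; dropping its constant factor gives Θ(n³).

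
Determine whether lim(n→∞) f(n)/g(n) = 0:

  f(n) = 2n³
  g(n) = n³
False

f(n) = 2n³ is O(n³), and g(n) = n³ is O(n³).
Since they have the same growth rate, f(n) = o(g(n)) is false.
(f = o(g) requires f to grow strictly slower, not equal.)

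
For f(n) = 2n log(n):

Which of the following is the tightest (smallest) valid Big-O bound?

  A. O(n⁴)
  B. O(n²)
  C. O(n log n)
C

f(n) = 2n log(n) is O(n log n).
All listed options are valid Big-O bounds (upper bounds),
but O(n log n) is the tightest (smallest valid bound).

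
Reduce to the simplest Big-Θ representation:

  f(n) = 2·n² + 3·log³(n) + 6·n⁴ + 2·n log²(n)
Θ(n⁴)

Order the terms by growth rate: 3·log³(n) ≺ 2·n log²(n) ≺ 2·n² ≺ 6·n⁴.
The fastest-growing term 6·n⁴ dominates as n → ∞; dropping its constant factor gives Θ(n⁴).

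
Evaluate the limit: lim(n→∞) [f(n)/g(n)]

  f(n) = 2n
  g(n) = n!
0

Since 2n (O(n)) grows slower than n! (O(n!)),
the ratio f(n)/g(n) → 0 as n → ∞.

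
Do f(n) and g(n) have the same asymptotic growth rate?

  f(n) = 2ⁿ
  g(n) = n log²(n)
False

f(n) = 2ⁿ is O(2ⁿ), and g(n) = n log²(n) is O(n log² n).
Since they have different growth rates, f(n) = Θ(g(n)) is false.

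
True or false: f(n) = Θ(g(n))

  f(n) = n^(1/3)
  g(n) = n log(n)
False

f(n) = n^(1/3) is O(n^(1/3)), and g(n) = n log(n) is O(n log n).
Since they have different growth rates, f(n) = Θ(g(n)) is false.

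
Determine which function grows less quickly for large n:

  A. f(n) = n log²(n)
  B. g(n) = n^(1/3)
B

f(n) = n log²(n) is O(n log² n), while g(n) = n^(1/3) is O(n^(1/3)).
Since O(n^(1/3)) grows slower than O(n log² n), g(n) is dominated.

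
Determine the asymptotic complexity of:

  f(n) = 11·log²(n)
O(log² n)

The dominant term in 11·log²(n) is 11·log²(n), which is Θ(log² n).
Constants are absorbed, so the tightest bound is O(log² n).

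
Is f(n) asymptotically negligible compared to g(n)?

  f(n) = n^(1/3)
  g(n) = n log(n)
True

f(n) = n^(1/3) is O(n^(1/3)), and g(n) = n log(n) is O(n log n).
Since O(n^(1/3)) grows strictly slower than O(n log n), f(n) = o(g(n)) is true.
This means lim(n→∞) f(n)/g(n) = 0.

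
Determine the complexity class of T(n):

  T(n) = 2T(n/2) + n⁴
Θ(n⁴)

Master Theorem: a = 2, b = 2, f(n) = n⁴.
Compute the critical exponent d = log₂(2) = 1.
Compare f(n) = Θ(n⁴) against n^d:
  k = 4 > d = 1, so f(n) = Ω(n^(d+ε)) — Case 3.
  Regularity: a·(n/b)^4/n^4 = a/b^4 = 2/16 < 1 ✓.
  The top-level work dominates: T(n) = Θ(f(n)) = Θ(n⁴).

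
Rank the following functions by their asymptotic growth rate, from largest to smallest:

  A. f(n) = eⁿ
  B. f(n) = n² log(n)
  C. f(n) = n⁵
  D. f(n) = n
A > C > B > D

Comparing growth rates:
A = eⁿ is O(eⁿ)
C = n⁵ is O(n⁵)
B = n² log(n) is O(n² log n)
D = n is O(n)

Therefore, the order from fastest to slowest is: A > C > B > D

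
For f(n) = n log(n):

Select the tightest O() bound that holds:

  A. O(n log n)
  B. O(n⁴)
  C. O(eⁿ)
A

f(n) = n log(n) is O(n log n).
All listed options are valid Big-O bounds (upper bounds),
but O(n log n) is the tightest (smallest valid bound).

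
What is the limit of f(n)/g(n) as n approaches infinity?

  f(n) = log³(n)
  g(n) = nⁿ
0

Since log³(n) (O(log³ n)) grows slower than nⁿ (O(nⁿ)),
the ratio f(n)/g(n) → 0 as n → ∞.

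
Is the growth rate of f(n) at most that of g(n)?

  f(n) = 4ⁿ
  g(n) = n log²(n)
False

f(n) = 4ⁿ is O(4ⁿ), and g(n) = n log²(n) is O(n log² n).
Since O(4ⁿ) grows faster than O(n log² n), f(n) = O(g(n)) is false.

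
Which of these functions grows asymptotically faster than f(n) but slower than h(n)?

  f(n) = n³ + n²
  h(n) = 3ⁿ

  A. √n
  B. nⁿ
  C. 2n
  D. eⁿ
D

We need g(n) with n³ + n² = o(g(n)) and g(n) = o(3ⁿ), i.e. O(n³) ≺ g ≺ O(3ⁿ).
Check each option:
  A. √n — O(√n) does not grow strictly faster than f(n)
  B. nⁿ — O(nⁿ) does not grow strictly slower than h(n)
  C. 2n — O(n) does not grow strictly faster than f(n)
  D. eⁿ — O(eⁿ) is strictly between O(n³) and O(3ⁿ) ✓

Only option D (eⁿ) lies strictly between.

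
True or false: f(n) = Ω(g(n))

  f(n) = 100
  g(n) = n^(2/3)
False

f(n) = 100 is O(1), and g(n) = n^(2/3) is O(n^(2/3)).
Since O(1) grows slower than O(n^(2/3)), f(n) = Ω(g(n)) is false.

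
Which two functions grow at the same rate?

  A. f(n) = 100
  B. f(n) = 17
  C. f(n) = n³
A and B

Examining each function:
  A. 100 is O(1)
  B. 17 is O(1)
  C. n³ is O(n³)

Functions A and B both have the same complexity class.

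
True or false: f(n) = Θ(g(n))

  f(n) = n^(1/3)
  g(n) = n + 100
False

f(n) = n^(1/3) is O(n^(1/3)), and g(n) = n + 100 is O(n).
Since they have different growth rates, f(n) = Θ(g(n)) is false.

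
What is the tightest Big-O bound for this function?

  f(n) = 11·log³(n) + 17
O(log³ n)

The dominant term in 11·log³(n) + 17 is 11·log³(n), which is Θ(log³ n).
Lower-order terms (17) are asymptotically negligible.
Constants are absorbed, so the tightest bound is O(log³ n).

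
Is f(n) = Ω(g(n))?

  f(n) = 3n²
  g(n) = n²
True

f(n) = 3n² and g(n) = n² are both O(n²).
Big-Ω permits equal growth rates (f ≥ c·g for some c > 0), so f(n) = Ω(g(n)) is true.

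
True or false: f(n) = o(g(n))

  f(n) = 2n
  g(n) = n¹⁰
True

f(n) = 2n is O(n), and g(n) = n¹⁰ is O(n¹⁰).
Since O(n) grows strictly slower than O(n¹⁰), f(n) = o(g(n)) is true.
This means lim(n→∞) f(n)/g(n) = 0.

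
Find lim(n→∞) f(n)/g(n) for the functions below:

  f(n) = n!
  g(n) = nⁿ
0

Since n! (O(n!)) grows slower than nⁿ (O(nⁿ)),
the ratio f(n)/g(n) → 0 as n → ∞.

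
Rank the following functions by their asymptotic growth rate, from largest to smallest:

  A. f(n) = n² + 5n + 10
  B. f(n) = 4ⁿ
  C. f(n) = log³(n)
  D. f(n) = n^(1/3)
B > A > D > C

Comparing growth rates:
B = 4ⁿ is O(4ⁿ)
A = n² + 5n + 10 is O(n²)
D = n^(1/3) is O(n^(1/3))
C = log³(n) is O(log³ n)

Therefore, the order from fastest to slowest is: B > A > D > C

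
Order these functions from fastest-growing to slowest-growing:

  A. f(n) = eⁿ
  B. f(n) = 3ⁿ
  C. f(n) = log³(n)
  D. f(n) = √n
B > A > D > C

Comparing growth rates:
B = 3ⁿ is O(3ⁿ)
A = eⁿ is O(eⁿ)
D = √n is O(√n)
C = log³(n) is O(log³ n)

Therefore, the order from fastest to slowest is: B > A > D > C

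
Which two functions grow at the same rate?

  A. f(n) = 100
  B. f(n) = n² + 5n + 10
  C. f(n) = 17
A and C

Examining each function:
  A. 100 is O(1)
  B. n² + 5n + 10 is O(n²)
  C. 17 is O(1)

Functions A and C both have the same complexity class.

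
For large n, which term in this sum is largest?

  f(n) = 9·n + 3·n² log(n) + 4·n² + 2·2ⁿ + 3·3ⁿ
3·3ⁿ

Looking at each term:
  - 9·n is O(n)
  - 3·n² log(n) is O(n² log n)
  - 4·n² is O(n²)
  - 2·2ⁿ is O(2ⁿ)
  - 3·3ⁿ is O(3ⁿ)

The term 3·3ⁿ (O(3ⁿ)) grows fastest and dominates all others.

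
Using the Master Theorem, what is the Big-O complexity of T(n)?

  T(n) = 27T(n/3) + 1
Θ(n³)

Master Theorem: a = 27, b = 3, f(n) = 1.
Compute the critical exponent d = log₃(27) = 3.
Compare f(n) = Θ(1) against n^d:
  k = 0 < d = 3, so f(n) = O(n^(d-ε)) — Case 1.
  The recursion cost dominates: T(n) = Θ(n^d) = Θ(n³).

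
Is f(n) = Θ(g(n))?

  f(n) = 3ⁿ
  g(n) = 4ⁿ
False

f(n) = 3ⁿ is O(3ⁿ), and g(n) = 4ⁿ is O(4ⁿ).
Since they have different growth rates, f(n) = Θ(g(n)) is false.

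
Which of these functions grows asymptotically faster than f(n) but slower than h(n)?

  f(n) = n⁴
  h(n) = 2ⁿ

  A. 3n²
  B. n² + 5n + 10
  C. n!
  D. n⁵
D

We need g(n) with n⁴ = o(g(n)) and g(n) = o(2ⁿ), i.e. O(n⁴) ≺ g ≺ O(2ⁿ).
Check each option:
  A. 3n² — O(n²) does not grow strictly faster than f(n)
  B. n² + 5n + 10 — O(n²) does not grow strictly faster than f(n)
  C. n! — O(n!) does not grow strictly slower than h(n)
  D. n⁵ — O(n⁵) is strictly between O(n⁴) and O(2ⁿ) ✓

Only option D (n⁵) lies strictly between.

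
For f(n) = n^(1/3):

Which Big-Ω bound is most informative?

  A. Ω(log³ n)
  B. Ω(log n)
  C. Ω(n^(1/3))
C

f(n) = n^(1/3) is Ω(n^(1/3)).
All listed options are valid Big-Ω bounds (lower bounds),
but Ω(n^(1/3)) is the tightest (largest valid bound).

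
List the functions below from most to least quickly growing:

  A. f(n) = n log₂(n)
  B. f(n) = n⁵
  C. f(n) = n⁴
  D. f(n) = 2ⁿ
D > B > C > A

Comparing growth rates:
D = 2ⁿ is O(2ⁿ)
B = n⁵ is O(n⁵)
C = n⁴ is O(n⁴)
A = n log₂(n) is O(n log n)

Therefore, the order from fastest to slowest is: D > B > C > A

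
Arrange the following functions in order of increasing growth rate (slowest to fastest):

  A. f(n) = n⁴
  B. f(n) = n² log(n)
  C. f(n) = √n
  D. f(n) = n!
C < B < A < D

Comparing growth rates:
C = √n is O(√n)
B = n² log(n) is O(n² log n)
A = n⁴ is O(n⁴)
D = n! is O(n!)

Therefore, the order from slowest to fastest is: C < B < A < D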